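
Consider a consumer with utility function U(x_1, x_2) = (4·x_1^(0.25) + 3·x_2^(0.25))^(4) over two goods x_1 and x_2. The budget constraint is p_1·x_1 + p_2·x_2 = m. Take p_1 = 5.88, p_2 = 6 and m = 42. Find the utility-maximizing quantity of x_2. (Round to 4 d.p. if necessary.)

x_2* = 2.8255

MRS = MU_x_1/MU_x_2 = (4/3)·(x_2/x_1)^(0.75). Set equal to p_1/p_2.
Hence x_2/x_1 = ((3/4)·p_1/p_2)^(1/(0.75)), i.e. raised to the 4/3 power.
With the ratio pinned down, the budget gives x_1* = m/(p_1 + p_2·(x_2/x_1)) and x_2* = (x_2/x_1)·x_1*.
Numerically x_2/x_1 = 0.66331, so x_1* = 42/(5.88 + 6·0.66331) = 4.2597 and x_2* = 0.66331·4.2597 = 2.8255.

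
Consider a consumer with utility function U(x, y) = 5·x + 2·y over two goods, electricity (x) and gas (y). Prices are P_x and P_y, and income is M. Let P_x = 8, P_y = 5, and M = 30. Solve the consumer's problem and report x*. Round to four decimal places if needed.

x* = 3.75

Perfect substitutes: compare marginal utility per dollar. 5/P_x vs 2/P_y → 0.625 vs 0.4.
x gives more utility per dollar, so spend all income on x: x* = M/P_x, y* = 0.
Numerically: x* = 3.75, y* = 0.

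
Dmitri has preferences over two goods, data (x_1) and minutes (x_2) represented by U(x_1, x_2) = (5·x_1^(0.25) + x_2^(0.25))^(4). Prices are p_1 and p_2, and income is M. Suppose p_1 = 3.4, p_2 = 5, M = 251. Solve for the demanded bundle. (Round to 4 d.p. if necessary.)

x_1* = 66.9388, x_2* = 4.6816

MU_x_1 ∝ 5·x_1^(-0.75), MU_x_2 ∝ x_2^(-0.75), so MRS = 5·(x_2/x_1)^(0.75) = p_1/p_2.
Solve for the ratio: x_2/x_1 = [(1/5)·p_1/p_2]^(4/3).
With the ratio pinned down, the budget gives x_1* = M/(p_1 + p_2·(x_2/x_1)) and x_2* = (x_2/x_1)·x_1*.
Numerically x_2/x_1 = 0.069939, so x_1* = 251/(3.4 + 5·0.069939) = 66.9388 and x_2* = 0.069939·66.9388 = 4.6816.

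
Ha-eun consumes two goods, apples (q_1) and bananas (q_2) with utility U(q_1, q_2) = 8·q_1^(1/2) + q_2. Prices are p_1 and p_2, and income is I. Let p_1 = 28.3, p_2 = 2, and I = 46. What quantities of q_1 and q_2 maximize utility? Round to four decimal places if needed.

q_1* = 0.0799, q_2* = 21.8693

Set MRS = p_1/p_2: 4·q_1^(−1/2) = p_1/p_2.
Thus q_1* = (4·p_2/p_1)² — independent of I — with the rest of income spent on q_2.
Plugging in: q_1* = (4·2/28.3)² = 0.0799, q_2* = 21.8693.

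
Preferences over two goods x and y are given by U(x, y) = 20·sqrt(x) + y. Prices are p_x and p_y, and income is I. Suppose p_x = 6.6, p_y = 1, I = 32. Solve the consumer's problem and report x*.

x* = 2.2957

Set MRS = p_x/p_y: 10·x^(−1/2) = p_x/p_y.
Solve: √x = 10·p_y/p_x, so x*(p_x,p_y) = (10·p_y/p_x)², and y* = (I − p_x·x*)/p_y.
Plugging in: x* = (10·1/6.6)² = 2.2957.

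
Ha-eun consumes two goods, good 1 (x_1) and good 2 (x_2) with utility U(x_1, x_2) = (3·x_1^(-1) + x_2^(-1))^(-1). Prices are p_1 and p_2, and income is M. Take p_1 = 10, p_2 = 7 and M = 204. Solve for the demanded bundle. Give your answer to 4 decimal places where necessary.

MRS = MU_x_1/MU_x_2 = 3·(x_2/x_1)^(2). Set equal to p_1/p_2.
Hence x_2/x_1 = ((1/3)·p_1/p_2)^(1/(2)), i.e. raised to the 0.5 power.
With the ratio pinned down, the budget gives x_1* = M/(p_1 + p_2·(x_2/x_1)) and x_2* = (x_2/x_1)·x_1*.
Numerically x_2/x_1 = 0.690066, so x_1* = 204/(10 + 7·0.690066) = 13.7555 and x_2* = 0.690066·13.7555 = 9.4922.

x_1* = 13.7555, x_2* = 9.4922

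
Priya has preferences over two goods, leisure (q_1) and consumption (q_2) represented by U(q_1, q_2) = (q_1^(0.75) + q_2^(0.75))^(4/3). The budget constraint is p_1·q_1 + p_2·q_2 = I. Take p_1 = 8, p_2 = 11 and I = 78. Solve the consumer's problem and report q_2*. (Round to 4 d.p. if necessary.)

MU_q_1 ∝ q_1^(-0.25), MU_q_2 ∝ q_2^(-0.25), so MRS = (q_2/q_1)^(0.25) = p_1/p_2.
Hence q_2/q_1 = (p_1/p_2)^(1/(0.25)), i.e. raised to the 4 power.
Substitute q_2 = (q_2/q_1)·q_1 into the budget: q_1* = I/(p_1 + p_2·(q_2/q_1)).
Numerically q_2/q_1 = 0.279762, so q_1* = 78/(8 + 11·0.279762) = 7.0414 and q_2* = 0.279762·7.0414 = 1.9699.

q_2* = 1.9699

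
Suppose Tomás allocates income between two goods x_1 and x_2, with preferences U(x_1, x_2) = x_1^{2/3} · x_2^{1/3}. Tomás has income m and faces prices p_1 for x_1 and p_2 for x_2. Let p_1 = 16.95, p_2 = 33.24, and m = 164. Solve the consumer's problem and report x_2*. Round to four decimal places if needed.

x_2* = 1.6446

At p_1=16.95, p_2=33.24, m=164: x_2* = 1/3·164/33.24 = 1.6446.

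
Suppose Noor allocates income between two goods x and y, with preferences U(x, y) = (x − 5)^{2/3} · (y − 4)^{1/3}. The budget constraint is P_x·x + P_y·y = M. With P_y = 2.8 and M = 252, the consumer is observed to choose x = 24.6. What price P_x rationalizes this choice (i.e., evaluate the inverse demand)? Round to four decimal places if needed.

This is Cobb-Douglas in (x−5, y−4): tangency gives 2/3·P_y·(y−4) = 1/3·P_x·(x−5).
Substituting into the budget: x* = 5 + 2/3·(M − 5·P_x − 4·P_y)/P_x, and y* = 4 + 1/3·(…)/P_y.
Set x* = 24.6 in the demand function and solve for P_x: P_x = 7.

P_x = 7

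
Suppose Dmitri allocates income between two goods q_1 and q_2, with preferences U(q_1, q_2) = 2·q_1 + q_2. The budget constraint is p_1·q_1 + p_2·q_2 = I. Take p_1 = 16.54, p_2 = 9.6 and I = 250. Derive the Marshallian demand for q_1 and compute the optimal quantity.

Perfect substitutes: compare marginal utility per dollar. 2/p_1 vs 1/p_2 → 0.1209 vs 0.1042.
q_1 gives more utility per dollar, so spend all income on q_1: q_1* = I/p_1, q_2* = 0.
Numerically: q_1* = 15.1149, q_2* = 0.

q_1* = 15.1149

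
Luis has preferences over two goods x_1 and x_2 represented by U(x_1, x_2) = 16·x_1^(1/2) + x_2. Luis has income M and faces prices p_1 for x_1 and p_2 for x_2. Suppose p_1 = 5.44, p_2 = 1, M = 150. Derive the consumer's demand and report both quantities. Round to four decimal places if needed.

MU_x_1 = 8/√x_1, MU_x_2 = 1. Tangency: 8/√x_1 = p_1/p_2.
Solve: √x_1 = 8·p_2/p_1, so x_1*(p_1,p_2) = (8·p_2/p_1)², and x_2* = (M − p_1·x_1*)/p_2.
Plugging in: x_1* = (8·1/5.44)² = 2.1626, x_2* = 138.2353.

x_1* = 2.1626, x_2* = 138.2353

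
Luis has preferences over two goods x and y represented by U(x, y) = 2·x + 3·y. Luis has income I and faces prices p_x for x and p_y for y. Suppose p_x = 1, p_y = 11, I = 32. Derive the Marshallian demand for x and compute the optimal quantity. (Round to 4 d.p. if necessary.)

x gives more utility per dollar, so spend all income on x: x* = I/p_x, y* = 0.
Numerically: x* = 32, y* = 0.

x* = 32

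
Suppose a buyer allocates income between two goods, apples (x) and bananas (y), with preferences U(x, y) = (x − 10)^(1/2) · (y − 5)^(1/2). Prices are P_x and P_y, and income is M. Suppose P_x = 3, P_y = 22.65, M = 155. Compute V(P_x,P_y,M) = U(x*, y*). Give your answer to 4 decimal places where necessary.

MRS = (y−5)/(x−10). Tangency with P_x/P_y gives y−5 = (P_x/P_y)·(x−10).
After buying the subsistence bundle (10, 5), a share 0.5 of the remaining income goes to x: x* = 10 + 0.5·(M − 10P_x − 5P_y)/P_x.
Discretionary income = 155 − 10·3 − 5·22.65 = 11.75; x* = 10 + 0.5·11.75/3 = 11.9583; y* = 5 + 0.5·11.75/22.65 = 5.2594.
Utility at the optimum: U(11.9583, 5.2594) = 0.7127.

V = 0.7127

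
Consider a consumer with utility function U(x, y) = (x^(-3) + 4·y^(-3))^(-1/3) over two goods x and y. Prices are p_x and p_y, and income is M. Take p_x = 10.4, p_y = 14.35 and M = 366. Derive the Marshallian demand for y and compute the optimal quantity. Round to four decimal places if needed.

y* = 16.3977

MU_x ∝ x^(-4), MU_y ∝ 4·y^(-4), so MRS = (1/4)·(y/x)^(4) = p_x/p_y.
Solve for the ratio: y/x = [4·p_x/p_y]^(0.25).
Substitute y = (y/x)·x into the budget: x* = M/(p_x + p_y·(y/x)).
Numerically y/x = 1.304849, so x* = 366/(10.4 + 14.35·1.304849) = 12.5667 and y* = 1.304849·12.5667 = 16.3977.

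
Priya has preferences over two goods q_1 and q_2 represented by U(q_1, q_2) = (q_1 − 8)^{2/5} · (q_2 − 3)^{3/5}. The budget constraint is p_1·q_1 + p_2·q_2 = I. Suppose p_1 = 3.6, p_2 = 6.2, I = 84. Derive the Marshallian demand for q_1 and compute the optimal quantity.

q_1* = 12.0667

This is Cobb-Douglas in (q_1−8, q_2−3): tangency gives 0.4·p_2·(q_2−3) = 0.6·p_1·(q_1−8).
Substituting into the budget: q_1* = 8 + 0.4·(I − 8·p_1 − 3·p_2)/p_1, and q_2* = 3 + 0.6·(…)/p_2.
Discretionary income = 84 − 8·3.6 − 3·6.2 = 36.6; q_1* = 8 + 0.4·36.6/3.6 = 12.0667.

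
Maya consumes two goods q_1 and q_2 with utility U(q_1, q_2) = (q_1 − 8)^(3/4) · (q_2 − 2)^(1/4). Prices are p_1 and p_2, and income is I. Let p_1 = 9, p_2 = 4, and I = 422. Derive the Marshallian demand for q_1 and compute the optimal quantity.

Let q_1' = q_1−8, q_2' = q_2−2. MRS = 3·q_2'/q_1' = p_1/p_2.
After buying the subsistence bundle (8, 2), a share 0.75 of the remaining income goes to q_1: q_1* = 8 + 0.75·(I − 8p_1 − 2p_2)/p_1.
Discretionary income = 422 − 8·9 − 2·4 = 342; q_1* = 8 + 0.75·342/9 = 36.5.

q_1* = 36.5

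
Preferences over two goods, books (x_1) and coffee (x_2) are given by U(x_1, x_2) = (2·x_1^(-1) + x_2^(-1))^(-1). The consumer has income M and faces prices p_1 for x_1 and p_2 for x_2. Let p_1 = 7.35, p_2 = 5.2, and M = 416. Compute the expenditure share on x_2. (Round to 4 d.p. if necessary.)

MRS = MU_x_1/MU_x_2 = 2·(x_2/x_1)^(2). Set equal to p_1/p_2.
Hence x_2/x_1 = ((1/2)·p_1/p_2)^(1/(2)), i.e. raised to the 0.5 power.
With the ratio pinned down, the budget gives x_1* = M/(p_1 + p_2·(x_2/x_1)) and x_2* = (x_2/x_1)·x_1*.
Numerically x_2/x_1 = 0.840673, so x_1* = 416/(7.35 + 5.2·0.840673) = 35.4903 and x_2* = 0.840673·35.4903 = 29.8358.
Expenditure on x_2: 5.2·29.8358 = 155.146; share = 0.3729.

share on x_2 = 0.3729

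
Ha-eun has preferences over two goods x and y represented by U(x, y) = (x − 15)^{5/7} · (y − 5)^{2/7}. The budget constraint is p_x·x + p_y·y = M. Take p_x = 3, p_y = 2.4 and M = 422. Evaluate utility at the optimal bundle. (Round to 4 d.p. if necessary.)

V = 71.291

MRS = (5/2)·(y−5)/(x−15). Tangency with p_x/p_y gives y−5 = (2/5)·(p_x/p_y)·(x−15).
Substituting into the budget: x* = 15 + 5/7·(M − 15·p_x − 5·p_y)/p_x, and y* = 5 + 2/7·(…)/p_y.
Discretionary income = 422 − 15·3 − 5·2.4 = 365; x* = 15 + 5/7·365/3 = 101.9048; y* = 5 + 2/7·365/2.4 = 48.4524.
Utility at the optimum: U(101.9048, 48.4524) = 71.291.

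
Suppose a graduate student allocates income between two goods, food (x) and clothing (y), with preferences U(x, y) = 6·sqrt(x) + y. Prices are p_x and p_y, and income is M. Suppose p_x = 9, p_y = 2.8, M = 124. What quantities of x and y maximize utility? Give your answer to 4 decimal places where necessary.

x* = 0.8711, y* = 41.4857

Solve: √x = 3·p_y/p_x, so x*(p_x,p_y) = (3·p_y/p_x)², and y* = (M − p_x·x*)/p_y.
Plugging in: x* = (3·2.8/9)² = 0.8711, y* = 41.4857.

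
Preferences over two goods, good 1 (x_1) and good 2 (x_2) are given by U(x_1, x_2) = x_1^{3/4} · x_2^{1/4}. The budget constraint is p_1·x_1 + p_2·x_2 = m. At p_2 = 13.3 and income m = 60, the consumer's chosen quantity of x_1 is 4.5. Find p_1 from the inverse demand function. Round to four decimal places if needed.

p_1 = 10

MU_x_1/MU_x_2 = (0.75·x_2)/(0.25·x_1); tangency sets this equal to p_1/p_2.
So 0.75·p_2·x_2 = 0.25·p_1·x_1; combined with the budget, a share 0.75 of income goes to x_1.
Demand: x_1*(p_1,p_2,m) = 0.75·m/p_1 and x_2* = 0.25·m/p_2.
Set x_1* = 4.5 in the demand function and solve for p_1: p_1 = 10.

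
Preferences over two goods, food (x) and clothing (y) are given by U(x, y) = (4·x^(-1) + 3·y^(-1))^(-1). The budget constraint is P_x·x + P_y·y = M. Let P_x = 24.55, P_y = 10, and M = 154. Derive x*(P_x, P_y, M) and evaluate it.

From the CES first-order condition, (4/3)·(y/x)^(2) = P_x/P_y.
Hence y/x = ((3/4)·P_x/P_y)^(1/(2)), i.e. raised to the 0.5 power.
With the ratio pinned down, the budget gives x* = M/(P_x + P_y·(y/x)) and y* = (y/x)·x*.
Numerically y/x = 1.356927, so x* = 154/(24.55 + 10·1.356927) = 4.04.

x* = 4.04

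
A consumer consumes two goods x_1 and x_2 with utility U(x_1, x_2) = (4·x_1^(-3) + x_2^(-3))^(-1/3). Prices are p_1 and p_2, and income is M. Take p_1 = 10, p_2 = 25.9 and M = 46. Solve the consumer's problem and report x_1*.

MRS = MU_x_1/MU_x_2 = 4·(x_2/x_1)^(4). Set equal to p_1/p_2.
Solve for the ratio: x_2/x_1 = [(1/4)·p_1/p_2]^(0.25).
With the ratio pinned down, the budget gives x_1* = M/(p_1 + p_2·(x_2/x_1)) and x_2* = (x_2/x_1)·x_1*.
Numerically x_2/x_1 = 0.557391, so x_1* = 46/(10 + 25.9·0.557391) = 1.8824.

x_1* = 1.8824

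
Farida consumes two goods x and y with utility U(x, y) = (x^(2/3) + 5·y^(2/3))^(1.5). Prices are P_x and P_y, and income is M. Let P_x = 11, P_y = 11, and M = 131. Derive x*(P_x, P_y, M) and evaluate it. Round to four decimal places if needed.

MRS = MU_x/MU_y = (1/5)·(y/x)^(1/3). Set equal to P_x/P_y.
Solve for the ratio: y/x = [5·P_x/P_y]^(3).
Substitute y = (y/x)·x into the budget: x* = M/(P_x + P_y·(y/x)).
Numerically y/x = 125, so x* = 131/(11 + 11·125) = 0.0945.

x* = 0.0945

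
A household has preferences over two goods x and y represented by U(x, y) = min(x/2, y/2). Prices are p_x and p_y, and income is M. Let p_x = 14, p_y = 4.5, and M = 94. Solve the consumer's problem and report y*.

With perfect complements, no substitution: consume in ratio x:y = 2:2.
Budget: p_x·x + p_y·x = M, so (2·p_x + 2·p_y)·x = 2·M.
Demand: x*(p_x,p_y,M) = 2·M/(2·p_x + 2·p_y), y* = 2·M/(2·p_x + 2·p_y).
Here 2·14 + 2·4.5 = 37, giving y* = 5.0811.

y* = 5.0811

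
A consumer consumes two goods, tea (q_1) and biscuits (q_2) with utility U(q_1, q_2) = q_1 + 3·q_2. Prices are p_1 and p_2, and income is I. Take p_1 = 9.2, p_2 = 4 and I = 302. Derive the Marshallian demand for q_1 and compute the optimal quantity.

q_1* = 0

Linear utility — the consumer picks whichever good has higher MU/price: 1/9.2 = 0.1087 vs 3/4 = 0.75.
q_2 gives more utility per dollar, so spend all income on q_2: q_2* = I/p_2, q_1* = 0.
Numerically: q_1* = 0, q_2* = 75.5.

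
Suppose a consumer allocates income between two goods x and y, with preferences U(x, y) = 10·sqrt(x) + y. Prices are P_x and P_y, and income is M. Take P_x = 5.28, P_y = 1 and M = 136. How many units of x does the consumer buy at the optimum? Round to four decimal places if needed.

Set MRS = P_x/P_y: 5·x^(−1/2) = P_x/P_y.
Solve: √x = 5·P_y/P_x, so x*(P_x,P_y) = (5·P_y/P_x)², and y* = (M − P_x·x*)/P_y.
Plugging in: x* = (5·1/5.28)² = 0.8968.

x* = 0.8968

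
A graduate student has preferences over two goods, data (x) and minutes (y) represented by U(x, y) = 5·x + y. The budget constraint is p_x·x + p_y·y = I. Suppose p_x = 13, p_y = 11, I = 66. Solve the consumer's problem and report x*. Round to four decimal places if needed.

Linear utility — the consumer picks whichever good has higher MU/price: 5/13 = 0.3846 vs 1/11 = 0.0909.
x gives more utility per dollar, so spend all income on x: x* = I/p_x, y* = 0.
Numerically: x* = 5.0769, y* = 0.

x* = 5.0769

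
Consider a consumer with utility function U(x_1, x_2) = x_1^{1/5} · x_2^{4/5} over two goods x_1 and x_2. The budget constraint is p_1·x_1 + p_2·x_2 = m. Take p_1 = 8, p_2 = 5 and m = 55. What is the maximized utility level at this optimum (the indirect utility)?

V = 6.0708

MU_x_1/MU_x_2 = (0.2·x_2)/(0.8·x_1); tangency sets this equal to p_1/p_2.
Rearranging, p_2·x_2 = 4·p_1·x_1. Substituting into the budget gives p_1·x_1·(1 + 4) = m.
Demand: x_1*(p_1,p_2,m) = 0.2·m/p_1 and x_2* = 0.8·m/p_2.
At p_1=8, p_2=5, m=55: x_1* = 0.2·55/8 = 1.375, x_2* = 8.8.
Utility at the optimum: U(1.375, 8.8) = 6.0708.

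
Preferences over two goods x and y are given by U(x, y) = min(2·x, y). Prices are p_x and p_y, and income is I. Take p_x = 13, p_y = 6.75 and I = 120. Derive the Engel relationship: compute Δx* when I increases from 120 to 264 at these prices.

Δx* = 5.434

Demand: x*(p_x,p_y,I) = I/(p_x + 2·p_y), y* = 2·I/(p_x + 2·p_y).
Here 13 + 2·6.75 = 26.5, giving x* = 4.5283.
At I' = 264: x* = 9.9623. Change: 9.9623 − 4.5283 = 5.434.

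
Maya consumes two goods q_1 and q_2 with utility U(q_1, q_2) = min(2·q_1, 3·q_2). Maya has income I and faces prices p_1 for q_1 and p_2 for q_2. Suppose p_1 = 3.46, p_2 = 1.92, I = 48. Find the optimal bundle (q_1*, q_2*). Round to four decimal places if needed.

Leontief preferences: the optimum is at the kink where q_1/3 = q_2/2, i.e. q_2 = (2/3)·q_1.
Budget: p_1·q_1 + p_2·(2/3)·q_1 = I, so (3·p_1 + 2·p_2)·q_1 = 3·I.
Demand: q_1*(p_1,p_2,I) = 3·I/(3·p_1 + 2·p_2), q_2* = 2·I/(3·p_1 + 2·p_2).
Here 3·3.46 + 2·1.92 = 14.22, giving q_1* = 10.1266 and q_2* = 6.7511.

q_1* = 10.1266, q_2* = 6.7511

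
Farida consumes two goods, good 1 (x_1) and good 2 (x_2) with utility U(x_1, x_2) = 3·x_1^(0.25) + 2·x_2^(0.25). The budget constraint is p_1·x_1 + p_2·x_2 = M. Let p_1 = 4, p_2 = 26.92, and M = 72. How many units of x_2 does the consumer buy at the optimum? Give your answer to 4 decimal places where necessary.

Substitute x_2 = (x_2/x_1)·x_1 into the budget: x_1* = M/(p_1 + p_2·(x_2/x_1)).
Numerically x_2/x_1 = 0.045834, so x_1* = 72/(4 + 26.92·0.045834) = 13.7566 and x_2* = 0.045834·13.7566 = 0.6305.

x_2* = 0.6305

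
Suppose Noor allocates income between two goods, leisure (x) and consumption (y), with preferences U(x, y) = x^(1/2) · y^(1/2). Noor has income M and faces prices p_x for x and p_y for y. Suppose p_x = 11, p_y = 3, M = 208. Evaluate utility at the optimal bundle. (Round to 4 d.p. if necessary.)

MU_x/MU_y = (0.5·y)/(0.5·x); tangency sets this equal to p_x/p_y.
So 0.5·p_y·y = 0.5·p_x·x; combined with the budget, a share 0.5 of income goes to x.
Demand: x*(p_x,p_y,M) = 0.5·M/p_x and y* = 0.5·M/p_y.
At p_x=11, p_y=3, M=208: x* = 0.5·208/11 = 9.4545, y* = 34.6667.
Utility at the optimum: U(9.4545, 34.6667) = 18.1041.

V = 18.1041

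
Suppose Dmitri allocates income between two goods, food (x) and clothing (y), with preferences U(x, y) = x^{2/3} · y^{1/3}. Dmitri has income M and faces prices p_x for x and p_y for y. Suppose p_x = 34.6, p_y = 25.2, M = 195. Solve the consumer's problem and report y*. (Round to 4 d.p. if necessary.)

The MRS is 2·y/x. Set MRS = p_x/p_y.
So 2/3·p_y·y = 1/3·p_x·x; combined with the budget, a share 2/3 of income goes to x.
Demand: x*(p_x,p_y,M) = 2/3·M/p_x and y* = 1/3·M/p_y.
At p_x=34.6, p_y=25.2, M=195: y* = 1/3·195/25.2 = 2.5794.

y* = 2.5794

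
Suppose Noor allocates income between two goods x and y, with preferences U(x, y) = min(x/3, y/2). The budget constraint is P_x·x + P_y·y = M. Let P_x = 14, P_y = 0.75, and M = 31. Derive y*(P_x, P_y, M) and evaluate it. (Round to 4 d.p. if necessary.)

With perfect complements, no substitution: consume in ratio x:y = 3:2.
Budget: P_x·x + P_y·(2/3)·x = M, so (3·P_x + 2·P_y)·x = 3·M.
Demand: x*(P_x,P_y,M) = 3·M/(3·P_x + 2·P_y), y* = 2·M/(3·P_x + 2·P_y).
Here 3·14 + 2·0.75 = 43.5, giving y* = 1.4253.

y* = 1.4253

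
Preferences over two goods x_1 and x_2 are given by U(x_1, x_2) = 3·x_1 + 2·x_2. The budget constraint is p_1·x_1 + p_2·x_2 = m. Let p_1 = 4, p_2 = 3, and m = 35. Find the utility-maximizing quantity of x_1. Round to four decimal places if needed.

Perfect substitutes: compare marginal utility per dollar. 3/p_1 vs 2/p_2 → 0.75 vs 0.6667.
x_1 gives more utility per dollar, so spend all income on x_1: x_1* = m/p_1, x_2* = 0.
Numerically: x_1* = 8.75, x_2* = 0.

x_1* = 8.75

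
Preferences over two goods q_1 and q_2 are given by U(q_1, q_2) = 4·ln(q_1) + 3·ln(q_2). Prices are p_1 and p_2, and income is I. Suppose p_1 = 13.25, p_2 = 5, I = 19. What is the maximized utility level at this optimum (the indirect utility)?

V = 0.6664

The MRS is (4/3)·q_2/q_1. Set MRS = p_1/p_2.
Rearranging, p_2·q_2 = (3/4)·p_1·q_1. Substituting into the budget gives p_1·q_1·(1 + (3/4)) = I.
Demand: q_1*(p_1,p_2,I) = 4/7·I/p_1 and q_2* = 3/7·I/p_2.
At p_1=13.25, p_2=5, I=19: q_1* = 4/7·19/13.25 = 0.8194, q_2* = 1.6286.
Utility at the optimum: U(0.8194, 1.6286) = 0.6664.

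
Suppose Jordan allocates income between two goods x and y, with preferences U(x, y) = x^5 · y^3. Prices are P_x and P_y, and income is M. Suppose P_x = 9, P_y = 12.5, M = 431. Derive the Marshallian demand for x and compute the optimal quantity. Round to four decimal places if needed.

The MRS is (5/3)·y/x. Set MRS = P_x/P_y.
Rearranging, P_y·y = (3/5)·P_x·x. Substituting into the budget gives P_x·x·(1 + (3/5)) = M.
Demand: x*(P_x,P_y,M) = 0.625·M/P_x and y* = 0.375·M/P_y.
At P_x=9, P_y=12.5, M=431: x* = 0.625·431/9 = 29.9306.

x* = 29.9306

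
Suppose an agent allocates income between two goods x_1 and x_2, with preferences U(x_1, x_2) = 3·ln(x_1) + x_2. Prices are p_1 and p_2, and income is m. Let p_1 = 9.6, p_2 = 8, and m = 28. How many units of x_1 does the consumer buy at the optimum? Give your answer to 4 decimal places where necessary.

x_1* = 2.5

Set MRS = p_1/p_2: (3/x_1)/1 = p_1/p_2.
So x_1*(p_1,p_2) = 3·p_2/p_1, independent of income; and x_2* = (m − 3·p_2)/p_2.
At the given prices: x_1* = 3·8/9.6 = 2.5.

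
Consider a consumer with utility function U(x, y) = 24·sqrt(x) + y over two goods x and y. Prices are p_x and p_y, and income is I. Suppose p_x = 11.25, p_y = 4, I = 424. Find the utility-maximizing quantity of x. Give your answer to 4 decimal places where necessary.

x* = 18.2044

Utility is quasi-linear in y; the FOC for x is 12/√x = p_x/p_y.
Solve: √x = 12·p_y/p_x, so x*(p_x,p_y) = (12·p_y/p_x)², and y* = (I − p_x·x*)/p_y.
Plugging in: x* = (12·4/11.25)² = 18.2044.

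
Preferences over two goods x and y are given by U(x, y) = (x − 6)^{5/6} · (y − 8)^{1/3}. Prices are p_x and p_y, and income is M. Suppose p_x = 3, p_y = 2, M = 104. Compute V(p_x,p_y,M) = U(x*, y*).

Let x' = x−6, y' = y−8. MRS = (5/2)·y'/x' = p_x/p_y.
Substituting into the budget: x* = 6 + 5/7·(M − 6·p_x − 8·p_y)/p_x, and y* = 8 + 2/7·(…)/p_y.
Discretionary income = 104 − 6·3 − 8·2 = 70; x* = 6 + 5/7·70/3 = 22.6667; y* = 8 + 2/7·70/2 = 18.
Utility at the optimum: U(22.6667, 18) = 22.4668.

V = 22.4668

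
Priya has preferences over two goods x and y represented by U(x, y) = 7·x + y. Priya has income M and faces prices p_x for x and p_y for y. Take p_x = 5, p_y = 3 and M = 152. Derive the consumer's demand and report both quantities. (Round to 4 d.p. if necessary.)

x* = 30.4, y* = 0

Linear utility — the consumer picks whichever good has higher MU/price: 7/5 = 1.4 vs 1/3 = 0.3333.
x gives more utility per dollar, so spend all income on x: x* = M/p_x, y* = 0.
Numerically: x* = 30.4, y* = 0.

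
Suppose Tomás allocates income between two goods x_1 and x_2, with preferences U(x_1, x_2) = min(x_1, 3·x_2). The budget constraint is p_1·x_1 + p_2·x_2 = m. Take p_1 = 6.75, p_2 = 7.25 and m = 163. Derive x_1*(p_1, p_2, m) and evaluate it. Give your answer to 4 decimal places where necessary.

Here 3·6.75 + 7.25 = 27.5, giving x_1* = 17.7818.

x_1* = 17.7818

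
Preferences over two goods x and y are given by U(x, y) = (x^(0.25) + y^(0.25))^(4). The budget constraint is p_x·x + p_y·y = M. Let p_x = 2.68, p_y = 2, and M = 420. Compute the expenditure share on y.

MU_x ∝ x^(-0.75), MU_y ∝ y^(-0.75), so MRS = (y/x)^(0.75) = p_x/p_y.
Hence y/x = (p_x/p_y)^(1/(0.75)), i.e. raised to the 4/3 power.
With the ratio pinned down, the budget gives x* = M/(p_x + p_y·(y/x)) and y* = (y/x)·x*.
Numerically y/x = 1.477315, so x* = 420/(2.68 + 2·1.477315) = 74.5391 and y* = 1.477315·74.5391 = 110.1177.
Expenditure on y: 2·110.1177 = 220.2353; share = 0.5244.

share on y = 0.5244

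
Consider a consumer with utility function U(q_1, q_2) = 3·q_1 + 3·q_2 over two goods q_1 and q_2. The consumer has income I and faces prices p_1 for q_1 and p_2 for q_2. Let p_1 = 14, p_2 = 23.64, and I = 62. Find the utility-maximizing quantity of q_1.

q_1* = 4.4286

Linear utility — the consumer picks whichever good has higher MU/price: 3/14 = 0.2143 vs 3/23.64 = 0.1269.
q_1 gives more utility per dollar, so spend all income on q_1: q_1* = I/p_1, q_2* = 0.
Numerically: q_1* = 4.4286, q_2* = 0.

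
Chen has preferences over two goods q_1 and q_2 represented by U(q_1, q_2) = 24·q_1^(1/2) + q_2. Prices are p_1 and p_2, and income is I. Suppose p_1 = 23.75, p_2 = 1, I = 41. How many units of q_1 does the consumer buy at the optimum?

Utility is quasi-linear in q_2; the FOC for q_1 is 12/√q_1 = p_1/p_2.
Solve: √q_1 = 12·p_2/p_1, so q_1*(p_1,p_2) = (12·p_2/p_1)², and q_2* = (I − p_1·q_1*)/p_2.
Plugging in: q_1* = (12·1/23.75)² = 0.2553.

q_1* = 0.2553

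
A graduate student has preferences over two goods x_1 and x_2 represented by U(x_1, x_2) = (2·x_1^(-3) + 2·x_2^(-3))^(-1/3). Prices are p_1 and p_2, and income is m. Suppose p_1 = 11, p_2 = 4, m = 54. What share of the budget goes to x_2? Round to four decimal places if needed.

MU_x_1 ∝ 2·x_1^(-4), MU_x_2 ∝ 2·x_2^(-4), so MRS = (x_2/x_1)^(4) = p_1/p_2.
Solve for the ratio: x_2/x_1 = [p_1/p_2]^(0.25).
With the ratio pinned down, the budget gives x_1* = m/(p_1 + p_2·(x_2/x_1)) and x_2* = (x_2/x_1)·x_1*.
Numerically x_2/x_1 = 1.287755, so x_1* = 54/(11 + 4·1.287755) = 3.3434 and x_2* = 1.287755·3.3434 = 4.3055.
Expenditure on x_2: 4·4.3055 = 17.2221; share = 0.3189.

share on x_2 = 0.3189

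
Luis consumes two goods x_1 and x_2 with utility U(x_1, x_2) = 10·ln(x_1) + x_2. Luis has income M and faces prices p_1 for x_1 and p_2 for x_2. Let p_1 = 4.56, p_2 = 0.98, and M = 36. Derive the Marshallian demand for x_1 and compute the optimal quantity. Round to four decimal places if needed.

x_1* = 2.1491

Set MRS = p_1/p_2: (10/x_1)/1 = p_1/p_2.
So x_1*(p_1,p_2) = 10·p_2/p_1, independent of income; and x_2* = (M − 10·p_2)/p_2.
At the given prices: x_1* = 10·0.98/4.56 = 2.1491.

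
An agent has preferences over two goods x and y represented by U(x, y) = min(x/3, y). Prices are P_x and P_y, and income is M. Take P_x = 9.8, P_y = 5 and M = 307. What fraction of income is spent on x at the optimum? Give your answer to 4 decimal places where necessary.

Leontief preferences: the optimum is at the kink where x/3 = y/1, i.e. y = (1/3)·x.
Budget: P_x·x + P_y·(1/3)·x = M, so (3·P_x + P_y)·x = 3·M.
Demand: x*(P_x,P_y,M) = 3·M/(3·P_x + P_y), y* = M/(3·P_x + P_y).
Here 3·9.8 + 5 = 34.4, giving x* = 26.7733 and y* = 8.9244.
Expenditure on x: 9.8·26.7733 = 262.3779; share = 0.8547.

share on x = 0.8547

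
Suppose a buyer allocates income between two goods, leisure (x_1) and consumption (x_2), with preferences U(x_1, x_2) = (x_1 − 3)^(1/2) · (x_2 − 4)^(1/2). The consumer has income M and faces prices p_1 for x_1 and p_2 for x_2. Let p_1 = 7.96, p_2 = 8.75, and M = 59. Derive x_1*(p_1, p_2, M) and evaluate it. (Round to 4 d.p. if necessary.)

MRS = (x_2−4)/(x_1−3). Tangency with p_1/p_2 gives x_2−4 = (p_1/p_2)·(x_1−3).
Substituting into the budget: x_1* = 3 + 0.5·(M − 3·p_1 − 4·p_2)/p_1, and x_2* = 4 + 0.5·(…)/p_2.
Discretionary income = 59 − 3·7.96 − 4·8.75 = 0.12; x_1* = 3 + 0.5·0.12/7.96 = 3.0075.

x_1* = 3.0075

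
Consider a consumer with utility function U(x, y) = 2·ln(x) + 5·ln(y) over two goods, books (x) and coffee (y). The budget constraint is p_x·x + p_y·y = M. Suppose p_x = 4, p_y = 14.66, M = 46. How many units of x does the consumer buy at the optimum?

MU_x/MU_y = (2·y)/(5·x); tangency sets this equal to p_x/p_y.
Rearranging, p_y·y = (5/2)·p_x·x. Substituting into the budget gives p_x·x·(1 + (5/2)) = M.
Demand: x*(p_x,p_y,M) = 2/7·M/p_x and y* = 5/7·M/p_y.
At p_x=4, p_y=14.66, M=46: x* = 2/7·46/4 = 3.2857.

x* = 3.2857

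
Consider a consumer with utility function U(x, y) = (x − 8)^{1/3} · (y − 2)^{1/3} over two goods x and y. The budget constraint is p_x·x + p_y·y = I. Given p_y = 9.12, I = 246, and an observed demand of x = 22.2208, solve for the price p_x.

This is Cobb-Douglas in (x−8, y−2): tangency gives 1/3·p_y·(y−2) = 1/3·p_x·(x−8).
After buying the subsistence bundle (8, 2), a share 0.5 of the remaining income goes to x: x* = 8 + 0.5·(I − 8p_x − 2p_y)/p_x.
Set x* = 22.2208 in the demand function and solve for p_x: p_x = 6.25.

p_x = 6.25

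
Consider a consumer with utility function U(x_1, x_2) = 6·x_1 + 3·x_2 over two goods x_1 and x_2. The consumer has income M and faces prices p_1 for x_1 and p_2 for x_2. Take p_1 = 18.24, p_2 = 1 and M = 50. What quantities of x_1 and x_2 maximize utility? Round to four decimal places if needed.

Numerically: x_1* = 0, x_2* = 50.

x_1* = 0, x_2* = 50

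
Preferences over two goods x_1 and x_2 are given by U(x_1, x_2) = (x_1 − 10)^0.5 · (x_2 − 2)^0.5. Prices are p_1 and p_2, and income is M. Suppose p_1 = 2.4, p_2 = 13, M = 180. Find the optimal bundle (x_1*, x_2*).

MRS = (x_2−2)/(x_1−10). Tangency with p_1/p_2 gives x_2−2 = (p_1/p_2)·(x_1−10).
After buying the subsistence bundle (10, 2), a share 0.5 of the remaining income goes to x_1: x_1* = 10 + 0.5·(M − 10p_1 − 2p_2)/p_1.
Discretionary income = 180 − 10·2.4 − 2·13 = 130; x_1* = 10 + 0.5·130/2.4 = 37.0833; x_2* = 2 + 0.5·130/13 = 7.

x_1* = 37.0833, x_2* = 7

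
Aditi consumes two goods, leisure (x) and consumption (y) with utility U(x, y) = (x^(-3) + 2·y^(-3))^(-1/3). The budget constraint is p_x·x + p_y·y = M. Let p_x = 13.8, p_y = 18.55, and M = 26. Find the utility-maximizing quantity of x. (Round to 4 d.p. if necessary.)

MU_x ∝ x^(-4), MU_y ∝ 2·y^(-4), so MRS = (1/2)·(y/x)^(4) = p_x/p_y.
Hence y/x = (2·p_x/p_y)^(1/(4)), i.e. raised to the 0.25 power.
Substitute y = (y/x)·x into the budget: x* = M/(p_x + p_y·(y/x)).
Numerically y/x = 1.104438, so x* = 26/(13.8 + 18.55·1.104438) = 0.7583.

x* = 0.7583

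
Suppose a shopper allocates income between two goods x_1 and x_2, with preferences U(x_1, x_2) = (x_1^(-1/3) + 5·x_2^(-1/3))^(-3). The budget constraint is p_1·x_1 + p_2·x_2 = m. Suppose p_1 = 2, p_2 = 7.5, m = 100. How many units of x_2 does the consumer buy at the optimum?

x_2* = 10.9747

From the CES first-order condition, (1/5)·(x_2/x_1)^(4/3) = p_1/p_2.
Hence x_2/x_1 = (5·p_1/p_2)^(1/(4/3)), i.e. raised to the 0.75 power.
With the ratio pinned down, the budget gives x_1* = m/(p_1 + p_2·(x_2/x_1)) and x_2* = (x_2/x_1)·x_1*.
Numerically x_2/x_1 = 1.240806, so x_1* = 100/(2 + 7.5·1.240806) = 8.8448 and x_2* = 1.240806·8.8448 = 10.9747.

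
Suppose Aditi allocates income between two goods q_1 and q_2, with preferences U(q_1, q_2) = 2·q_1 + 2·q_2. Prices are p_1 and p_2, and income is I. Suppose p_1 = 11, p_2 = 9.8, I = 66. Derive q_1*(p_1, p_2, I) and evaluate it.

Linear utility — the consumer picks whichever good has higher MU/price: 2/11 = 0.1818 vs 2/9.8 = 0.2041.
q_2 gives more utility per dollar, so spend all income on q_2: q_2* = I/p_2, q_1* = 0.
Numerically: q_1* = 0, q_2* = 6.7347.

q_1* = 0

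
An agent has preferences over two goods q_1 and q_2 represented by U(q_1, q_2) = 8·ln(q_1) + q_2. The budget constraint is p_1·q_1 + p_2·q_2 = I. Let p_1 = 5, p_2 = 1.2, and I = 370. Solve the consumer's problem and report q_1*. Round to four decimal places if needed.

q_1* = 1.92

Set MRS = p_1/p_2: (8/q_1)/1 = p_1/p_2.
So q_1*(p_1,p_2) = 8·p_2/p_1, independent of income; and q_2* = (I − 8·p_2)/p_2.
At the given prices: q_1* = 8·1.2/5 = 1.92.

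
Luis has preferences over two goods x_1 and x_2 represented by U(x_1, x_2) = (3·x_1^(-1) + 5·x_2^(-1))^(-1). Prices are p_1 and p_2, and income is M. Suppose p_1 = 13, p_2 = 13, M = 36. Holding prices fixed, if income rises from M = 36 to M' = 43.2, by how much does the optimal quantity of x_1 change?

Δx_1* = 0.2417

With the ratio pinned down, the budget gives x_1* = M/(p_1 + p_2·(x_2/x_1)) and x_2* = (x_2/x_1)·x_1*.
Numerically x_2/x_1 = 1.290994, so x_1* = 36/(13 + 13·1.290994) = 1.2087.
At M' = 43.2: x_1* = 1.4505. Change: 1.4505 − 1.2087 = 0.2417.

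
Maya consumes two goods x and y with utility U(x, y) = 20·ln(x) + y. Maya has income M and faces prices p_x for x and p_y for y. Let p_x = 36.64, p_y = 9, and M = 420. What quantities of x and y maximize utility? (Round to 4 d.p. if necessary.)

x* = 4.9127, y* = 26.6667

Set MRS = p_x/p_y: (20/x)/1 = p_x/p_y.
So x*(p_x,p_y) = 20·p_y/p_x, independent of income; and y* = (M − 20·p_y)/p_y.
At the given prices: x* = 20·9/36.64 = 4.9127, and y* = 26.6667.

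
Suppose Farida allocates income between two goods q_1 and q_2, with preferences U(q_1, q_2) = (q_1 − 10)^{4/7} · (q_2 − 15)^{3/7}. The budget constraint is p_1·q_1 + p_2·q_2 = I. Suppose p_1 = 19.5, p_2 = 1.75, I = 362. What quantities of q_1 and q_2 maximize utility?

This is Cobb-Douglas in (q_1−10, q_2−15): tangency gives 4/7·p_2·(q_2−15) = 3/7·p_1·(q_1−10).
Substituting into the budget: q_1* = 10 + 4/7·(I − 10·p_1 − 15·p_2)/p_1, and q_2* = 15 + 3/7·(…)/p_2.
Discretionary income = 362 − 10·19.5 − 15·1.75 = 140.75; q_1* = 10 + 4/7·140.75/19.5 = 14.1245; q_2* = 15 + 3/7·140.75/1.75 = 49.4694.

q_1* = 14.1245, q_2* = 49.4694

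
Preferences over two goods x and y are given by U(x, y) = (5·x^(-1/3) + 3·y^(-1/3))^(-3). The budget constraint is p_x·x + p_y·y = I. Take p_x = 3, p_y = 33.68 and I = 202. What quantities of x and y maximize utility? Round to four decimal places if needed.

MRS = MU_x/MU_y = (5/3)·(y/x)^(4/3). Set equal to p_x/p_y.
Solve for the ratio: y/x = [(3/5)·p_x/p_y]^(0.75).
Substitute y = (y/x)·x into the budget: x* = I/(p_x + p_y·(y/x)).
Numerically y/x = 0.111154, so x* = 202/(3 + 33.68·0.111154) = 29.954 and y* = 0.111154·29.954 = 3.3295.

x* = 29.954, y* = 3.3295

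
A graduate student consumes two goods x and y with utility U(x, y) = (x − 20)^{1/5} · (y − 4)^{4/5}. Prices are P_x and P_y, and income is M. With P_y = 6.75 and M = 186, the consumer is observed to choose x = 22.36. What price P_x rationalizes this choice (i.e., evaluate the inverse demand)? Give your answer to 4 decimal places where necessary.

This is Cobb-Douglas in (x−20, y−4): tangency gives 0.2·P_y·(y−4) = 0.8·P_x·(x−20).
After buying the subsistence bundle (20, 4), a share 0.2 of the remaining income goes to x: x* = 20 + 0.2·(M − 20P_x − 4P_y)/P_x.
Set x* = 22.36 in the demand function and solve for P_x: P_x = 5.

P_x = 5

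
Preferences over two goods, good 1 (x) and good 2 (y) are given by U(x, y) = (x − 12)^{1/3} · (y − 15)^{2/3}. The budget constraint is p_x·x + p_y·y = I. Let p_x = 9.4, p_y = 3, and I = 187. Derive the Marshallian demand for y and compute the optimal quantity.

This is Cobb-Douglas in (x−12, y−15): tangency gives 1/3·p_y·(y−15) = 2/3·p_x·(x−12).
After buying the subsistence bundle (12, 15), a share 1/3 of the remaining income goes to x: x* = 12 + 1/3·(I − 12p_x − 15p_y)/p_x.
Discretionary income = 187 − 12·9.4 − 15·3 = 29.2; y* = 15 + 2/3·29.2/3 = 21.4889.

y* = 21.4889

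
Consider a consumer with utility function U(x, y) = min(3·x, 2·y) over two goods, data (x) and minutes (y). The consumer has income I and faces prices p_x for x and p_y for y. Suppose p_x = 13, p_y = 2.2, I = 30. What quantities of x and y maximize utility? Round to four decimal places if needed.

With perfect complements, no substitution: consume in ratio x:y = 2:3.
Budget: p_x·x + p_y·(3/2)·x = I, so (2·p_x + 3·p_y)·x = 2·I.
Demand: x*(p_x,p_y,I) = 2·I/(2·p_x + 3·p_y), y* = 3·I/(2·p_x + 3·p_y).
Here 2·13 + 3·2.2 = 32.6, giving x* = 1.8405 and y* = 2.7607.

x* = 1.8405, y* = 2.7607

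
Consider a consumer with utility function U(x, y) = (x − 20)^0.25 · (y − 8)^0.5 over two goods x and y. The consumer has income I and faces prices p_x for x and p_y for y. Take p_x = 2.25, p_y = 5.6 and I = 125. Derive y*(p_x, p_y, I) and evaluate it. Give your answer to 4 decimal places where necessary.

y* = 12.1905

Let x' = x−20, y' = y−8. MRS = (1/2)·y'/x' = p_x/p_y.
Substituting into the budget: x* = 20 + 1/3·(I − 20·p_x − 8·p_y)/p_x, and y* = 8 + 2/3·(…)/p_y.
Discretionary income = 125 − 20·2.25 − 8·5.6 = 35.2; y* = 8 + 2/3·35.2/5.6 = 12.1905.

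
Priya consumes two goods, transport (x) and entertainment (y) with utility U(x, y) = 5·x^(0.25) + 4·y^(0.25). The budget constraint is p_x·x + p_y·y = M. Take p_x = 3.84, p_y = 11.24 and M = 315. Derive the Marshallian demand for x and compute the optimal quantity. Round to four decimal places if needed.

From the CES first-order condition, (5/4)·(y/x)^(0.75) = p_x/p_y.
Solve for the ratio: y/x = [(4/5)·p_x/p_y]^(4/3).
Substitute y = (y/x)·x into the budget: x* = M/(p_x + p_y·(y/x)).
Numerically y/x = 0.177367, so x* = 315/(3.84 + 11.24·0.177367) = 53.9975.

x* = 53.9975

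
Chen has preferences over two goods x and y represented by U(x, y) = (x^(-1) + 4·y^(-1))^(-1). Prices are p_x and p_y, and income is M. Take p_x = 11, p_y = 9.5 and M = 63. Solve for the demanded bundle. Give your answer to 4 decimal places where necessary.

x* = 2.0035, y* = 4.3117

From the CES first-order condition, (1/4)·(y/x)^(2) = p_x/p_y.
Hence y/x = (4·p_x/p_y)^(1/(2)), i.e. raised to the 0.5 power.
With the ratio pinned down, the budget gives x* = M/(p_x + p_y·(y/x)) and y* = (y/x)·x*.
Numerically y/x = 2.15211, so x* = 63/(11 + 9.5·2.15211) = 2.0035 and y* = 2.15211·2.0035 = 4.3117.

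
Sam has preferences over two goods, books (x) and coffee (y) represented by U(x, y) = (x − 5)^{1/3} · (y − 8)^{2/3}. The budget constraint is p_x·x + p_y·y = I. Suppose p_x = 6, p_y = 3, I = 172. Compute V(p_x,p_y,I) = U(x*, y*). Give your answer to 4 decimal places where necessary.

V = 16.519

Let x' = x−5, y' = y−8. MRS = (1/2)·y'/x' = p_x/p_y.
Substituting into the budget: x* = 5 + 1/3·(I − 5·p_x − 8·p_y)/p_x, and y* = 8 + 2/3·(…)/p_y.
Discretionary income = 172 − 5·6 − 8·3 = 118; x* = 5 + 1/3·118/6 = 11.5556; y* = 8 + 2/3·118/3 = 34.2222.
Utility at the optimum: U(11.5556, 34.2222) = 16.519.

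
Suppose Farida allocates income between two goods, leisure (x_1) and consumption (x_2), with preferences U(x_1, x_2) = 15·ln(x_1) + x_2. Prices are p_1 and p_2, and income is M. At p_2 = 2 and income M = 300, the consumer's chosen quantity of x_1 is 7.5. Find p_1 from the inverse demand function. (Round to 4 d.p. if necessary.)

p_1 = 4

MU_x_1 = 15/x_1, MU_x_2 = 1. Tangency: 15/x_1 = p_1/p_2.
So x_1*(p_1,p_2) = 15·p_2/p_1, independent of income; and x_2* = (M − 15·p_2)/p_2.
Set x_1* = 7.5 in the demand function and solve for p_1: p_1 = 4.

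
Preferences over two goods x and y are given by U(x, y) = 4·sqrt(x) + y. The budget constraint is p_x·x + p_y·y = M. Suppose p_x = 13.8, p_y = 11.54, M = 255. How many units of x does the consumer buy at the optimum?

Utility is quasi-linear in y; the FOC for x is 2/√x = p_x/p_y.
Solve: √x = 2·p_y/p_x, so x*(p_x,p_y) = (2·p_y/p_x)², and y* = (M − p_x·x*)/p_y.
Plugging in: x* = (2·11.54/13.8)² = 2.7971.

x* = 2.7971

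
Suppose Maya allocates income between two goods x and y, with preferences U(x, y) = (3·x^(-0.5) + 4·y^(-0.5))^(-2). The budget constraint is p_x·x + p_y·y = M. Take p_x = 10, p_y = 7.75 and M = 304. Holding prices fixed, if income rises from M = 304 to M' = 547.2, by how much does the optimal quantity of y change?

With the ratio pinned down, the budget gives x* = M/(p_x + p_y·(y/x)) and y* = (y/x)·x*.
Numerically y/x = 1.435791, so x* = 304/(10 + 7.75·1.435791) = 14.3889 and y* = 1.435791·14.3889 = 20.6595.
At M' = 547.2: y* = 37.1871. Change: 37.1871 − 20.6595 = 16.5276.

Δy* = 16.5276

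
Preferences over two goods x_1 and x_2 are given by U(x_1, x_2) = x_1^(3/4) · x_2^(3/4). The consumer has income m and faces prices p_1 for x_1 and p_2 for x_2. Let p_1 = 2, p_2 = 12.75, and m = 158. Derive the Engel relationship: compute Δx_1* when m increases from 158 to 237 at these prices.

Δx_1* = 19.75

Demand: x_1*(p_1,p_2,m) = 0.5·m/p_1 and x_2* = 0.5·m/p_2.
At p_1=2, p_2=12.75, m=158: x_1* = 0.5·158/2 = 39.5.
At m' = 237: x_1* = 59.25. Change: 59.25 − 39.5 = 19.75.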